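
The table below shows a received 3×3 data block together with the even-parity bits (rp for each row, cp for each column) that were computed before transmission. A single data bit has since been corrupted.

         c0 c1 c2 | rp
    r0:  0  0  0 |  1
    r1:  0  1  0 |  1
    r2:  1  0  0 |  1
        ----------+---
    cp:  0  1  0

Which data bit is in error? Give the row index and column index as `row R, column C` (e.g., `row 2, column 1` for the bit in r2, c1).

Recompute each row's even parity and compare to rp:
  r0: data parity 0, sent rp 1 → mismatch
  r1: data parity 1, sent rp 1 → ok
  r2: data parity 1, sent rp 1 → ok
Recompute each column's even parity and compare to cp:
  c0: data parity 1, sent cp 0 → mismatch
  c1: data parity 1, sent cp 1 → ok
  c2: data parity 0, sent cp 0 → ok
Exactly one row (r0) and one column (c0) fail → the flipped bit is at their intersection.

row 0, column 0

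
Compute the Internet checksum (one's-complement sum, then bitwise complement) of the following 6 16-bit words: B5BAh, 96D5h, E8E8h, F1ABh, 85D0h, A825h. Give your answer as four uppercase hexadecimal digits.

AAE4

One's-complement addition (fold any carry out of bit 15 back into bit 0):
  0xB5BA + 0x96D5 = 0x14C8F → wrap carry → 0x4C90
  0x4C90 + 0xE8E8 = 0x13578 → wrap carry → 0x3579
  0x3579 + 0xF1AB = 0x12724 → wrap carry → 0x2725
  0x2725 + 0x85D0 = 0x0ACF5
  0xACF5 + 0xA825 = 0x1551A → wrap carry → 0x551B
One's-complement sum = 0x551B.
Checksum = ~0x551B & 0xFFFF = 0xAAE4.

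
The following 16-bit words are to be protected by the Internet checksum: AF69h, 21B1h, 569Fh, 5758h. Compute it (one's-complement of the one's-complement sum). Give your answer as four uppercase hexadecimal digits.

80ED

One's-complement addition (fold any carry out of bit 15 back into bit 0):
  0xAF69 + 0x21B1 = 0x0D11A
  0xD11A + 0x569F = 0x127B9 → wrap carry → 0x27BA
  0x27BA + 0x5758 = 0x07F12
One's-complement sum = 0x7F12.
Checksum = ~0x7F12 & 0xFFFF = 0x80ED.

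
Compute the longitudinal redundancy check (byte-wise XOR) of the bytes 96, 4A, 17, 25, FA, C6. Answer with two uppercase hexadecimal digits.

D2

XOR the bytes together:
  start with 0x96
  0x96 ⊕ 0x4A = 0xDC
  0xDC ⊕ 0x17 = 0xCB
  0xCB ⊕ 0x25 = 0xEE
  0xEE ⊕ 0xFA = 0x14
  0x14 ⊕ 0xC6 = 0xD2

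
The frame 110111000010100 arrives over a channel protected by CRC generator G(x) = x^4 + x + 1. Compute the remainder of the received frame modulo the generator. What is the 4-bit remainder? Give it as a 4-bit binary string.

Modulo-2 division of 110111000010100 by 10011:
  pos 0: 11011 XOR 10011 = 01000
  pos 1: 10001 XOR 10011 = 00010
  pos 4: 10000 XOR 10011 = 00011
  pos 7: 11010 XOR 10011 = 01001
  pos 8: 10011 XOR 10011 = 00000
Remainder = 0000 (zero — the frame passes the CRC check).

0000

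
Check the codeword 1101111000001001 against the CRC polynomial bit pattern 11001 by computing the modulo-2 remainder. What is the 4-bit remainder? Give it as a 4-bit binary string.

0101

Modulo-2 division of 1101111000001001 by 11001:
  pos 0: 11011 XOR 11001 = 00010
  pos 3: 10110 XOR 11001 = 01111
  pos 4: 11110 XOR 11001 = 00111
  pos 6: 11100 XOR 11001 = 00101
  pos 8: 10101 XOR 11001 = 01100
  pos 9: 11000 XOR 11001 = 00001
Remainder = 0101 (nonzero — an error is detected).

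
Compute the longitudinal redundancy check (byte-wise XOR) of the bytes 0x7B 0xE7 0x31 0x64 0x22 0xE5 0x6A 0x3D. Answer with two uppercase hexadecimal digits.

59

XOR the bytes together:
  start with 0x7B
  0x7B ⊕ 0xE7 = 0x9C
  0x9C ⊕ 0x31 = 0xAD
  0xAD ⊕ 0x64 = 0xC9
  0xC9 ⊕ 0x22 = 0xEB
  0xEB ⊕ 0xE5 = 0x0E
  0x0E ⊕ 0x6A = 0x64
  0x64 ⊕ 0x3D = 0x59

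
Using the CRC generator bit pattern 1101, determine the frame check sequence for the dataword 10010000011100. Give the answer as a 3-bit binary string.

Append 3 zeros: 10010000011100000. Divide by 1101 (XOR where the leading bit is 1):
  pos 0: 1001 XOR 1101 = 0100
  pos 1: 1000 XOR 1101 = 0101
  pos 2: 1010 XOR 1101 = 0111
  pos 3: 1110 XOR 1101 = 0011
  pos 5: 1100 XOR 1101 = 0001
  pos 8: 1111 XOR 1101 = 0010
  pos 10: 1000 XOR 1101 = 0101
  pos 11: 1010 XOR 1101 = 0111
  pos 12: 1110 XOR 1101 = 0011
Remainder (last 3 bits) = 110. This is the CRC / FCS.

110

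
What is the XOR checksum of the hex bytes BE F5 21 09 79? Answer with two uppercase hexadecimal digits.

1A

XOR the bytes together:
  start with 0xBE
  0xBE ⊕ 0xF5 = 0x4B
  0x4B ⊕ 0x21 = 0x6A
  0x6A ⊕ 0x09 = 0x63
  0x63 ⊕ 0x79 = 0x1A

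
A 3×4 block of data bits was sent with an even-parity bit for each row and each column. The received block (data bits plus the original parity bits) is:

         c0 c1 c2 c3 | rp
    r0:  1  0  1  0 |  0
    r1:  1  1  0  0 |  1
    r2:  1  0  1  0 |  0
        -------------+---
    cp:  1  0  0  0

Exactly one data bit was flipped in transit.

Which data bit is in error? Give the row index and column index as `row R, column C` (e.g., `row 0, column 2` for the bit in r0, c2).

row 1, column 1

Recompute each row's even parity and compare to rp:
  r0: data parity 0, sent rp 0 → ok
  r1: data parity 0, sent rp 1 → mismatch
  r2: data parity 0, sent rp 0 → ok
Recompute each column's even parity and compare to cp:
  c0: data parity 1, sent cp 1 → ok
  c1: data parity 1, sent cp 0 → mismatch
  c2: data parity 0, sent cp 0 → ok
  c3: data parity 0, sent cp 0 → ok
Exactly one row (r1) and one column (c1) fail → the flipped bit is at their intersection.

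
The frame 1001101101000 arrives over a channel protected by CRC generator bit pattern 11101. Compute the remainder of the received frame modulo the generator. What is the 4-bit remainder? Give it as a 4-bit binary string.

0000

Modulo-2 division of 1001101101000 by 11101:
  pos 0: 10011 XOR 11101 = 01110
  pos 1: 11100 XOR 11101 = 00001
  pos 5: 11101 XOR 11101 = 00000
Remainder = 0000 (zero — the frame passes the CRC check).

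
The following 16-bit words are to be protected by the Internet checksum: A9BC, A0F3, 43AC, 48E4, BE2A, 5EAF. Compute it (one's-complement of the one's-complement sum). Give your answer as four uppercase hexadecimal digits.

One's-complement addition (fold any carry out of bit 15 back into bit 0):
  0xA9BC + 0xA0F3 = 0x14AAF → wrap carry → 0x4AB0
  0x4AB0 + 0x43AC = 0x08E5C
  0x8E5C + 0x48E4 = 0x0D740
  0xD740 + 0xBE2A = 0x1956A → wrap carry → 0x956B
  0x956B + 0x5EAF = 0x0F41A
One's-complement sum = 0xF41A.
Checksum = ~0xF41A & 0xFFFF = 0x0BE5.

0BE5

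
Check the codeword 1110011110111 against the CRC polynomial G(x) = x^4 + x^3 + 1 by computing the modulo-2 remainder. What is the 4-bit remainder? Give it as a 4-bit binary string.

Modulo-2 division of 1110011110111 by 11001:
  pos 0: 11100 XOR 11001 = 00101
  pos 2: 10111 XOR 11001 = 01110
  pos 3: 11101 XOR 11001 = 00100
  pos 5: 10010 XOR 11001 = 01011
  pos 6: 10111 XOR 11001 = 01110
  pos 7: 11101 XOR 11001 = 00100
Remainder = 1001 (nonzero — an error is detected).

1001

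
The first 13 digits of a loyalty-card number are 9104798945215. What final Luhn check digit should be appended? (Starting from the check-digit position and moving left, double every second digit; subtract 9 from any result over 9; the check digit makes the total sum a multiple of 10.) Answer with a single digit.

Partial digits right→left: 5 1 2 5 4 9 8 9 7 4 0 1 9
Double every second digit counting from the check-digit position (so the 1st, 3rd, 5th, ... of the partial from the right).
  doubled (with −9 where >9): 1 4 8 7 5 0 9 → sum 34
  kept as-is: 1 5 9 9 4 1 → sum 29
Total = 34 + 29 = 63.
Check digit = (10 − (63 mod 10)) mod 10 = 7.

7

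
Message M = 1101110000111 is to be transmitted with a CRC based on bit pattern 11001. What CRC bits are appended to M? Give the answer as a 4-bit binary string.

0110

Append 4 zeros: 11011100001110000. Divide by 11001 (XOR where the leading bit is 1):
  pos 0: 11011 XOR 11001 = 00010
  pos 3: 10100 XOR 11001 = 01101
  pos 4: 11010 XOR 11001 = 00011
  pos 7: 11011 XOR 11001 = 00010
  pos 10: 10100 XOR 11001 = 01101
  pos 11: 11010 XOR 11001 = 00011
Remainder (last 4 bits) = 0110. This is the CRC / FCS.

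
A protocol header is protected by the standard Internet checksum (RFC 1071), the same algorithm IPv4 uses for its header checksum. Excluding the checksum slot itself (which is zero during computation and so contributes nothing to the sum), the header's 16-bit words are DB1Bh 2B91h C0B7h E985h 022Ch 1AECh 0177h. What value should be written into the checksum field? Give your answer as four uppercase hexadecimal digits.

One's-complement addition (fold any carry out of bit 15 back into bit 0):
  0xDB1B + 0x2B91 = 0x106AC → wrap carry → 0x06AD
  0x06AD + 0xC0B7 = 0x0C764
  0xC764 + 0xE985 = 0x1B0E9 → wrap carry → 0xB0EA
  0xB0EA + 0x022C = 0x0B316
  0xB316 + 0x1AEC = 0x0CE02
  0xCE02 + 0x0177 = 0x0CF79
One's-complement sum = 0xCF79.
Checksum = ~0xCF79 & 0xFFFF = 0x3086.

3086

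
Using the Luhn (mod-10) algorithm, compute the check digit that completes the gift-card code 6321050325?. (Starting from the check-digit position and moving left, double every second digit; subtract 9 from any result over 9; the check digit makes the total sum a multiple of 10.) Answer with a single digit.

Partial digits right→left: 5 2 3 0 5 0 1 2 3 6
Double every second digit counting from the check-digit position (so the 1st, 3rd, 5th, ... of the partial from the right).
  doubled (with −9 where >9): 1 6 1 2 6 → sum 16
  kept as-is: 2 0 0 2 6 → sum 10
Total = 16 + 10 = 26.
Check digit = (10 − (26 mod 10)) mod 10 = 4.

4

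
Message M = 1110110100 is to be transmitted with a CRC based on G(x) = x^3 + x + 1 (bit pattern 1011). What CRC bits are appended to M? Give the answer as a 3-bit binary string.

Append 3 zeros: 1110110100000. Divide by 1011 (XOR where the leading bit is 1):
  pos 0: 1110 XOR 1011 = 0101
  pos 1: 1011 XOR 1011 = 0000
  pos 5: 1010 XOR 1011 = 0001
  pos 8: 1000 XOR 1011 = 0011
Remainder (last 3 bits) = 110. This is the CRC / FCS.

110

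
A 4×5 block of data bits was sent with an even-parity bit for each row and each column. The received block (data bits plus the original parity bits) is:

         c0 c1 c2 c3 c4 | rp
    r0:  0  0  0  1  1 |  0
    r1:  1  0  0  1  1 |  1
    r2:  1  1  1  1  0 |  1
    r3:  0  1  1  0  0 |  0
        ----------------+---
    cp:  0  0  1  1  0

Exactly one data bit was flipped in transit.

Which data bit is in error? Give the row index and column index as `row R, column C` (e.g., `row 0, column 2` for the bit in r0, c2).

Recompute each row's even parity and compare to rp:
  r0: data parity 0, sent rp 0 → ok
  r1: data parity 1, sent rp 1 → ok
  r2: data parity 0, sent rp 1 → mismatch
  r3: data parity 0, sent rp 0 → ok
Recompute each column's even parity and compare to cp:
  c0: data parity 0, sent cp 0 → ok
  c1: data parity 0, sent cp 0 → ok
  c2: data parity 0, sent cp 1 → mismatch
  c3: data parity 1, sent cp 1 → ok
  c4: data parity 0, sent cp 0 → ok
Exactly one row (r2) and one column (c2) fail → the flipped bit is at their intersection.

row 2, column 2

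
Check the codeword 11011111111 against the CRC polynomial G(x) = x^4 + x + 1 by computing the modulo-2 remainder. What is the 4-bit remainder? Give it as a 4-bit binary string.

Modulo-2 division of 11011111111 by 10011:
  pos 0: 11011 XOR 10011 = 01000
  pos 1: 10001 XOR 10011 = 00010
  pos 4: 10111 XOR 10011 = 00100
  pos 6: 10011 XOR 10011 = 00000
Remainder = 0000 (zero — the frame passes the CRC check).

0000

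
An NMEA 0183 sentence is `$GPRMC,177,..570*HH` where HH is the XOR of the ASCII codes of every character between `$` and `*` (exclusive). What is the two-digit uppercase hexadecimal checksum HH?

XOR the ASCII codes of the payload characters:
  'G' = 0x47 → acc = 0x47
  'P' = 0x50 → acc = 0x17
  'R' = 0x52 → acc = 0x45
  'M' = 0x4D → acc = 0x08
  'C' = 0x43 → acc = 0x4B
  ',' = 0x2C → acc = 0x67
  '1' = 0x31 → acc = 0x56
  '7' = 0x37 → acc = 0x61
  '7' = 0x37 → acc = 0x56
  ',' = 0x2C → acc = 0x7A
  '.' = 0x2E → acc = 0x54
  '.' = 0x2E → acc = 0x7A
  '5' = 0x35 → acc = 0x4F
  '7' = 0x37 → acc = 0x78
  '0' = 0x30 → acc = 0x48
Checksum = 0x48.

48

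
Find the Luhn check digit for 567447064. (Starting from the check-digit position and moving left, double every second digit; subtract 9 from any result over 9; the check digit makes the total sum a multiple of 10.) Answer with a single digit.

5

Partial digits right→left: 4 6 0 7 4 4 7 6 5
Double every second digit counting from the check-digit position (so the 1st, 3rd, 5th, ... of the partial from the right).
  doubled (with −9 where >9): 8 0 8 5 1 → sum 22
  kept as-is: 6 7 4 6 → sum 23
Total = 22 + 23 = 45.
Check digit = (10 − (45 mod 10)) mod 10 = 5.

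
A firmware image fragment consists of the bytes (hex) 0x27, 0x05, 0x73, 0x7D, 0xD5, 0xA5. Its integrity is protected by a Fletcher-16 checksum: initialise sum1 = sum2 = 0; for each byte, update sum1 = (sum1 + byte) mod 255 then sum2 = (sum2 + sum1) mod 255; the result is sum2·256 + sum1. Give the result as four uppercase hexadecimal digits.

Running sums (mod 255):
  after byte 0 (0x27): sum1=39, sum2=39
  after byte 1 (0x05): sum1=44, sum2=83
  after byte 2 (0x73): sum1=159, sum2=242
  after byte 3 (0x7D): sum1=29, sum2=16
  after byte 4 (0xD5): sum1=242, sum2=3
  after byte 5 (0xA5): sum1=152, sum2=155
Checksum = sum2·256 + sum1 = 155·256 + 152 = 39832 = 0x9B98.

9B98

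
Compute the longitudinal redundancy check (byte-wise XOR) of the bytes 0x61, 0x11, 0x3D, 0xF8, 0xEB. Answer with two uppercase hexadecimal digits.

XOR the bytes together:
  start with 0x61
  0x61 ⊕ 0x11 = 0x70
  0x70 ⊕ 0x3D = 0x4D
  0x4D ⊕ 0xF8 = 0xB5
  0xB5 ⊕ 0xEB = 0x5E

5E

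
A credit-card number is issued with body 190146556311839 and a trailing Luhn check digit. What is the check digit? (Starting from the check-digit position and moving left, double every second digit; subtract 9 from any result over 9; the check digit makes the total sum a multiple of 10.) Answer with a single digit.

0

Partial digits right→left: 9 3 8 1 1 3 6 5 5 6 4 1 0 9 1
Double every second digit counting from the check-digit position (so the 1st, 3rd, 5th, ... of the partial from the right).
  doubled (with −9 where >9): 9 7 2 3 1 8 0 2 → sum 32
  kept as-is: 3 1 3 5 6 1 9 → sum 28
Total = 32 + 28 = 60.
Check digit = (10 − (60 mod 10)) mod 10 = 0.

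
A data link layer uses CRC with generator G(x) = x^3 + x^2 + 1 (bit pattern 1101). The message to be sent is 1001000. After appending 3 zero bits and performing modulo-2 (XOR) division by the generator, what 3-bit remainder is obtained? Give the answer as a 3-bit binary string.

010

Append 3 zeros: 1001000000. Divide by 1101 (XOR where the leading bit is 1):
  pos 0: 1001 XOR 1101 = 0100
  pos 1: 1000 XOR 1101 = 0101
  pos 2: 1010 XOR 1101 = 0111
  pos 3: 1110 XOR 1101 = 0011
  pos 5: 1100 XOR 1101 = 0001
Remainder (last 3 bits) = 010. This is the CRC / FCS.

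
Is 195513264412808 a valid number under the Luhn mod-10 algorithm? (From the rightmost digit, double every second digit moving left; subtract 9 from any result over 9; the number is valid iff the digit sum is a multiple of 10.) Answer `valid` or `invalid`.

invalid

From the right, keep odd positions and double even positions (subtract 9 from any doubled value over 9):
  doubled (positions 2,4,...): 0 4 8 3 6 1 9 → sum 31
  kept (positions 1,3,...): 8 8 1 4 2 1 5 1 → sum 30
Total = 61.
61 mod 10 = 1, so the number is invalid.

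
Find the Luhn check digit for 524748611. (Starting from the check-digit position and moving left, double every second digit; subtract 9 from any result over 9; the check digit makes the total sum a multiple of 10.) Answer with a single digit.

0

Partial digits right→left: 1 1 6 8 4 7 4 2 5
Double every second digit counting from the check-digit position (so the 1st, 3rd, 5th, ... of the partial from the right).
  doubled (with −9 where >9): 2 3 8 8 1 → sum 22
  kept as-is: 1 8 7 2 → sum 18
Total = 22 + 18 = 40.
Check digit = (10 − (40 mod 10)) mod 10 = 0.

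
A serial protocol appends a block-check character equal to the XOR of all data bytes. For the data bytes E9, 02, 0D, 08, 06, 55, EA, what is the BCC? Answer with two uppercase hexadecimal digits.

57

XOR the bytes together:
  start with 0xE9
  0xE9 ⊕ 0x02 = 0xEB
  0xEB ⊕ 0x0D = 0xE6
  0xE6 ⊕ 0x08 = 0xEE
  0xEE ⊕ 0x06 = 0xE8
  0xE8 ⊕ 0x55 = 0xBD
  0xBD ⊕ 0xEA = 0x57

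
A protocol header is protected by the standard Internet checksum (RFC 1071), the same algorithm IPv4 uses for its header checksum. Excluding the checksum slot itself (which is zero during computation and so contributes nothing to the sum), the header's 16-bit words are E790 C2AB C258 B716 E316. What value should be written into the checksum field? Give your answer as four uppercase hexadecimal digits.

One's-complement addition (fold any carry out of bit 15 back into bit 0):
  0xE790 + 0xC2AB = 0x1AA3B → wrap carry → 0xAA3C
  0xAA3C + 0xC258 = 0x16C94 → wrap carry → 0x6C95
  0x6C95 + 0xB716 = 0x123AB → wrap carry → 0x23AC
  0x23AC + 0xE316 = 0x106C2 → wrap carry → 0x06C3
One's-complement sum = 0x06C3.
Checksum = ~0x06C3 & 0xFFFF = 0xF93C.

F93C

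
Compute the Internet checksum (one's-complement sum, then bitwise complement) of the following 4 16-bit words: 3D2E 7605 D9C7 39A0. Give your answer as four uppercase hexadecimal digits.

One's-complement addition (fold any carry out of bit 15 back into bit 0):
  0x3D2E + 0x7605 = 0x0B333
  0xB333 + 0xD9C7 = 0x18CFA → wrap carry → 0x8CFB
  0x8CFB + 0x39A0 = 0x0C69B
One's-complement sum = 0xC69B.
Checksum = ~0xC69B & 0xFFFF = 0x3964.

3964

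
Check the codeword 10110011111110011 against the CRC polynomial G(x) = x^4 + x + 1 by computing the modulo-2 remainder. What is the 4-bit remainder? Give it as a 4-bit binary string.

1111

Modulo-2 division of 10110011111110011 by 10011:
  pos 0: 10110 XOR 10011 = 00101
  pos 2: 10101 XOR 10011 = 00110
  pos 4: 11011 XOR 10011 = 01000
  pos 5: 10001 XOR 10011 = 00010
  pos 8: 10111 XOR 10011 = 00100
  pos 10: 10000 XOR 10011 = 00011
Remainder = 1111 (nonzero — an error is detected).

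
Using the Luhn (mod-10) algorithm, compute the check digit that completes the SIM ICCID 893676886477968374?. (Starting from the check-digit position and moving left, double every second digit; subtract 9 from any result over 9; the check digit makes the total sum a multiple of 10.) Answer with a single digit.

5

Partial digits right→left: 4 7 3 8 6 9 7 7 4 6 8 8 6 7 6 3 9 8
Double every second digit counting from the check-digit position (so the 1st, 3rd, 5th, ... of the partial from the right).
  doubled (with −9 where >9): 8 6 3 5 8 7 3 3 9 → sum 52
  kept as-is: 7 8 9 7 6 8 7 3 8 → sum 63
Total = 52 + 63 = 115.
Check digit = (10 − (115 mod 10)) mod 10 = 5.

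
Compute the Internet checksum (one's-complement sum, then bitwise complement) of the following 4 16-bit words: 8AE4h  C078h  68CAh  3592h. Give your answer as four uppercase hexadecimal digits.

1646

One's-complement addition (fold any carry out of bit 15 back into bit 0):
  0x8AE4 + 0xC078 = 0x14B5C → wrap carry → 0x4B5D
  0x4B5D + 0x68CA = 0x0B427
  0xB427 + 0x3592 = 0x0E9B9
One's-complement sum = 0xE9B9.
Checksum = ~0xE9B9 & 0xFFFF = 0x1646.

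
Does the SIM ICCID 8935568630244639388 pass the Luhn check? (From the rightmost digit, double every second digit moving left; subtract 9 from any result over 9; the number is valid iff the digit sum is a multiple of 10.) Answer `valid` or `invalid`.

From the right, keep odd positions and double even positions (subtract 9 from any doubled value over 9):
  doubled (positions 2,4,...): 7 9 3 8 0 3 3 1 9 → sum 43
  kept (positions 1,3,...): 8 3 3 4 2 3 8 5 3 8 → sum 47
Total = 90.
90 mod 10 = 0, so the number is valid.

valid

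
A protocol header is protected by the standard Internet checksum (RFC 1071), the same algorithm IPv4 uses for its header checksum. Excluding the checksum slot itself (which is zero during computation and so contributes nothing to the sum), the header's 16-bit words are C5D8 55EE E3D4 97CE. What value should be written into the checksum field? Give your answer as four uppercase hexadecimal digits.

One's-complement addition (fold any carry out of bit 15 back into bit 0):
  0xC5D8 + 0x55EE = 0x11BC6 → wrap carry → 0x1BC7
  0x1BC7 + 0xE3D4 = 0x0FF9B
  0xFF9B + 0x97CE = 0x19769 → wrap carry → 0x976A
One's-complement sum = 0x976A.
Checksum = ~0x976A & 0xFFFF = 0x6895.

6895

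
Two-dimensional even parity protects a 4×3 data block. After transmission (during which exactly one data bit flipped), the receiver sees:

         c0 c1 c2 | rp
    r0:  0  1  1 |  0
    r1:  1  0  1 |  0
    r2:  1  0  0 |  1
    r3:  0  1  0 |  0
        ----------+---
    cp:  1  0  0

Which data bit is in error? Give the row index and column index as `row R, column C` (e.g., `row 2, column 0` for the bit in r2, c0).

Recompute each row's even parity and compare to rp:
  r0: data parity 0, sent rp 0 → ok
  r1: data parity 0, sent rp 0 → ok
  r2: data parity 1, sent rp 1 → ok
  r3: data parity 1, sent rp 0 → mismatch
Recompute each column's even parity and compare to cp:
  c0: data parity 0, sent cp 1 → mismatch
  c1: data parity 0, sent cp 0 → ok
  c2: data parity 0, sent cp 0 → ok
Exactly one row (r3) and one column (c0) fail → the flipped bit is at their intersection.

row 3, column 0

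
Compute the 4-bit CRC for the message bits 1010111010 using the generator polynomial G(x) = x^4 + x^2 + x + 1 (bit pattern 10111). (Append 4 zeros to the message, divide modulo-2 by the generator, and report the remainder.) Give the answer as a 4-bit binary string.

Append 4 zeros: 10101110100000. Divide by 10111 (XOR where the leading bit is 1):
  pos 0: 10101 XOR 10111 = 00010
  pos 3: 10110 XOR 10111 = 00001
  pos 7: 11000 XOR 10111 = 01111
  pos 8: 11110 XOR 10111 = 01001
  pos 9: 10010 XOR 10111 = 00101
Remainder (last 4 bits) = 0101. This is the CRC / FCS.

0101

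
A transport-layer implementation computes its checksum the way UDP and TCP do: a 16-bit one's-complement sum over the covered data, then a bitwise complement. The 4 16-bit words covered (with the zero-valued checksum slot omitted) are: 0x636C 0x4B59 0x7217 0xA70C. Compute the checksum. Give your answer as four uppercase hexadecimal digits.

One's-complement addition (fold any carry out of bit 15 back into bit 0):
  0x636C + 0x4B59 = 0x0AEC5
  0xAEC5 + 0x7217 = 0x120DC → wrap carry → 0x20DD
  0x20DD + 0xA70C = 0x0C7E9
One's-complement sum = 0xC7E9.
Checksum = ~0xC7E9 & 0xFFFF = 0x3816.

3816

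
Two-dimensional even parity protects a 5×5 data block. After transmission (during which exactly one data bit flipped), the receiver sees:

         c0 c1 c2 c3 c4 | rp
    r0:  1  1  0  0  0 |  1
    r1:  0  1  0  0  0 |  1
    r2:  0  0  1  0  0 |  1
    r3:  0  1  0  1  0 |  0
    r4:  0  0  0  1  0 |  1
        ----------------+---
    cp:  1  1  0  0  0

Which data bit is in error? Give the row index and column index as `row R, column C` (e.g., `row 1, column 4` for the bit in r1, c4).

Recompute each row's even parity and compare to rp:
  r0: data parity 0, sent rp 1 → mismatch
  r1: data parity 1, sent rp 1 → ok
  r2: data parity 1, sent rp 1 → ok
  r3: data parity 0, sent rp 0 → ok
  r4: data parity 1, sent rp 1 → ok
Recompute each column's even parity and compare to cp:
  c0: data parity 1, sent cp 1 → ok
  c1: data parity 1, sent cp 1 → ok
  c2: data parity 1, sent cp 0 → mismatch
  c3: data parity 0, sent cp 0 → ok
  c4: data parity 0, sent cp 0 → ok
Exactly one row (r0) and one column (c2) fail → the flipped bit is at their intersection.

row 0, column 2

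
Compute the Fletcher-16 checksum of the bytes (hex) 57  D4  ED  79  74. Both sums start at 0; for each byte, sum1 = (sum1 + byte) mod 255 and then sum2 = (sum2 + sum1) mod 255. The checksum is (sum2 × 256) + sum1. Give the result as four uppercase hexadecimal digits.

Running sums (mod 255):
  after byte 0 (57): sum1=87, sum2=87
  after byte 1 (D4): sum1=44, sum2=131
  after byte 2 (ED): sum1=26, sum2=157
  after byte 3 (79): sum1=147, sum2=49
  after byte 4 (74): sum1=8, sum2=57
Checksum = sum2·256 + sum1 = 57·256 + 8 = 14600 = 0x3908.

3908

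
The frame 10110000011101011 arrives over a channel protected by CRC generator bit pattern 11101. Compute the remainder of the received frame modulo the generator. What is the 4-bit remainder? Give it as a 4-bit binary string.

Modulo-2 division of 10110000011101011 by 11101:
  pos 0: 10110 XOR 11101 = 01011
  pos 1: 10110 XOR 11101 = 01011
  pos 2: 10110 XOR 11101 = 01011
  pos 3: 10110 XOR 11101 = 01011
  pos 4: 10110 XOR 11101 = 01011
  pos 5: 10111 XOR 11101 = 01010
  pos 6: 10101 XOR 11101 = 01000
  pos 7: 10001 XOR 11101 = 01100
  pos 8: 11000 XOR 11101 = 00101
  pos 10: 10110 XOR 11101 = 01011
  pos 11: 10111 XOR 11101 = 01010
  pos 12: 10101 XOR 11101 = 01000
Remainder = 1000 (nonzero — an error is detected).

1000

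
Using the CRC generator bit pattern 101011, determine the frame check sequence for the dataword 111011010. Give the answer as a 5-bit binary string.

01100

Append 5 zeros: 11101101000000. Divide by 101011 (XOR where the leading bit is 1):
  pos 0: 111011 XOR 101011 = 010000
  pos 1: 100000 XOR 101011 = 001011
  pos 3: 101110 XOR 101011 = 000101
  pos 6: 101000 XOR 101011 = 000011
Remainder (last 5 bits) = 01100. This is the CRC / FCS.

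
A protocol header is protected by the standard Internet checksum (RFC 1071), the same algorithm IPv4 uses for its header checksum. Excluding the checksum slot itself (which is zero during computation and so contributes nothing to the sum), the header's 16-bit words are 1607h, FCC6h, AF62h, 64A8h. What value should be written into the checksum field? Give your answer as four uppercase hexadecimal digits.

D926

One's-complement addition (fold any carry out of bit 15 back into bit 0):
  0x1607 + 0xFCC6 = 0x112CD → wrap carry → 0x12CE
  0x12CE + 0xAF62 = 0x0C230
  0xC230 + 0x64A8 = 0x126D8 → wrap carry → 0x26D9
One's-complement sum = 0x26D9.
Checksum = ~0x26D9 & 0xFFFF = 0xD926.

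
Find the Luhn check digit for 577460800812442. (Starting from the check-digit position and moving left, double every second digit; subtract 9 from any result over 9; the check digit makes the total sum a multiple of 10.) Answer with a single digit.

5

Partial digits right→left: 2 4 4 2 1 8 0 0 8 0 6 4 7 7 5
Double every second digit counting from the check-digit position (so the 1st, 3rd, 5th, ... of the partial from the right).
  doubled (with −9 where >9): 4 8 2 0 7 3 5 1 → sum 30
  kept as-is: 4 2 8 0 0 4 7 → sum 25
Total = 30 + 25 = 55.
Check digit = (10 − (55 mod 10)) mod 10 = 5.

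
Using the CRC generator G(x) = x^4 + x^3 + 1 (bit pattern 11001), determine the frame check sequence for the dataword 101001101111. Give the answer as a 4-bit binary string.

Append 4 zeros: 1010011011110000. Divide by 11001 (XOR where the leading bit is 1):
  pos 0: 10100 XOR 11001 = 01101
  pos 1: 11011 XOR 11001 = 00010
  pos 4: 10101 XOR 11001 = 01100
  pos 5: 11001 XOR 11001 = 00000
  pos 10: 11000 XOR 11001 = 00001
Remainder (last 4 bits) = 0010. This is the CRC / FCS.

0010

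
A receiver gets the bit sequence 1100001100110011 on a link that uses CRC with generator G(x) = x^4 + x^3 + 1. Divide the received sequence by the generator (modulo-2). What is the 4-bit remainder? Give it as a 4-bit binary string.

Modulo-2 division of 1100001100110011 by 11001:
  pos 0: 11000 XOR 11001 = 00001
  pos 4: 10110 XOR 11001 = 01111
  pos 5: 11110 XOR 11001 = 00111
  pos 7: 11111 XOR 11001 = 00110
  pos 9: 11000 XOR 11001 = 00001
Remainder = 0111 (nonzero — an error is detected).

0111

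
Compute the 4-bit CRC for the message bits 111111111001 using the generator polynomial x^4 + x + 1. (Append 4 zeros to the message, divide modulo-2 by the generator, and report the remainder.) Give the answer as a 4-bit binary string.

0100

Append 4 zeros: 1111111110010000. Divide by 10011 (XOR where the leading bit is 1):
  pos 0: 11111 XOR 10011 = 01100
  pos 1: 11001 XOR 10011 = 01010
  pos 2: 10101 XOR 10011 = 00110
  pos 4: 11011 XOR 10011 = 01000
  pos 5: 10000 XOR 10011 = 00011
  pos 8: 11010 XOR 10011 = 01001
  pos 9: 10010 XOR 10011 = 00001
Remainder (last 4 bits) = 0100. This is the CRC / FCS.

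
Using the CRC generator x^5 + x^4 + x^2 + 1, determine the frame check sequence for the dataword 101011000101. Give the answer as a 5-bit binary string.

Append 5 zeros: 10101100010100000. Divide by 110101 (XOR where the leading bit is 1):
  pos 0: 101011 XOR 110101 = 011110
  pos 1: 111100 XOR 110101 = 001001
  pos 3: 100100 XOR 110101 = 010001
  pos 4: 100011 XOR 110101 = 010110
  pos 5: 101100 XOR 110101 = 011001
  pos 6: 110011 XOR 110101 = 000110
  pos 9: 110000 XOR 110101 = 000101
Remainder (last 5 bits) = 10100. This is the CRC / FCS.

10100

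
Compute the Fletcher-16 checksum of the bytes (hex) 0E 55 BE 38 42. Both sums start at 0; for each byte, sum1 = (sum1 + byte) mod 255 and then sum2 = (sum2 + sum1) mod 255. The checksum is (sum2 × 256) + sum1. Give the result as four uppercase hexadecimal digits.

Running sums (mod 255):
  after byte 0 (0E): sum1=14, sum2=14
  after byte 1 (55): sum1=99, sum2=113
  after byte 2 (BE): sum1=34, sum2=147
  after byte 3 (38): sum1=90, sum2=237
  after byte 4 (42): sum1=156, sum2=138
Checksum = sum2·256 + sum1 = 138·256 + 156 = 35484 = 0x8A9C.

8A9C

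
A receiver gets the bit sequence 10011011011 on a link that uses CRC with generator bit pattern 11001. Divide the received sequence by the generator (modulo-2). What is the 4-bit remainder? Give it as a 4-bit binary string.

Modulo-2 division of 10011011011 by 11001:
  pos 0: 10011 XOR 11001 = 01010
  pos 1: 10100 XOR 11001 = 01101
  pos 2: 11011 XOR 11001 = 00010
  pos 5: 10101 XOR 11001 = 01100
  pos 6: 11001 XOR 11001 = 00000
Remainder = 0000 (zero — the frame passes the CRC check).

0000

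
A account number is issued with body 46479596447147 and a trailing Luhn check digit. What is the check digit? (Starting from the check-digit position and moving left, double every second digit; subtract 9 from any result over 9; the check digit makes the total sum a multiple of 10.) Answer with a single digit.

2

Partial digits right→left: 7 4 1 7 4 4 6 9 5 9 7 4 6 4
Double every second digit counting from the check-digit position (so the 1st, 3rd, 5th, ... of the partial from the right).
  doubled (with −9 where >9): 5 2 8 3 1 5 3 → sum 27
  kept as-is: 4 7 4 9 9 4 4 → sum 41
Total = 27 + 41 = 68.
Check digit = (10 − (68 mod 10)) mod 10 = 2.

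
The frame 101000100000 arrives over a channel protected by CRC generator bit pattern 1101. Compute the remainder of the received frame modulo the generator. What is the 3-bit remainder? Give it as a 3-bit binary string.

Modulo-2 division of 101000100000 by 1101:
  pos 0: 1010 XOR 1101 = 0111
  pos 1: 1110 XOR 1101 = 0011
  pos 3: 1101 XOR 1101 = 0000
Remainder = 000 (zero — the frame passes the CRC check).

000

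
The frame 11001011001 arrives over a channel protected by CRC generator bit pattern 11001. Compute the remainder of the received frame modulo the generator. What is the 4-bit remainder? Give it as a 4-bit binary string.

0000

Modulo-2 division of 11001011001 by 11001:
  pos 0: 11001 XOR 11001 = 00000
  pos 6: 11001 XOR 11001 = 00000
Remainder = 0000 (zero — the frame passes the CRC check).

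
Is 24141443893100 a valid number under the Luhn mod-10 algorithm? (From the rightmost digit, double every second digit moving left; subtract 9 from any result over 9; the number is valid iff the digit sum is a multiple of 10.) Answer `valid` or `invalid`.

invalid

From the right, keep odd positions and double even positions (subtract 9 from any doubled value over 9):
  doubled (positions 2,4,...): 0 6 7 8 2 2 4 → sum 29
  kept (positions 1,3,...): 0 1 9 3 4 4 4 → sum 25
Total = 54.
54 mod 10 = 4, so the number is invalid.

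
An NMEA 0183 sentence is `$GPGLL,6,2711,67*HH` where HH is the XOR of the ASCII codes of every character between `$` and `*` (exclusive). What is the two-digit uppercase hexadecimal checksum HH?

XOR the ASCII codes of the payload characters:
  'G' = 0x47 → acc = 0x47
  'P' = 0x50 → acc = 0x17
  'G' = 0x47 → acc = 0x50
  'L' = 0x4C → acc = 0x1C
  'L' = 0x4C → acc = 0x50
  ',' = 0x2C → acc = 0x7C
  '6' = 0x36 → acc = 0x4A
  ',' = 0x2C → acc = 0x66
  '2' = 0x32 → acc = 0x54
  '7' = 0x37 → acc = 0x63
  '1' = 0x31 → acc = 0x52
  '1' = 0x31 → acc = 0x63
  ',' = 0x2C → acc = 0x4F
  '6' = 0x36 → acc = 0x79
  '7' = 0x37 → acc = 0x4E
Checksum = 0x4E.

4E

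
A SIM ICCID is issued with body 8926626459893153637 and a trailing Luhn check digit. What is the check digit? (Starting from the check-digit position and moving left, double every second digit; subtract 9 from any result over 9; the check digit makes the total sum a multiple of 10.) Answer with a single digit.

Partial digits right→left: 7 3 6 3 5 1 3 9 8 9 5 4 6 2 6 6 2 9 8
Double every second digit counting from the check-digit position (so the 1st, 3rd, 5th, ... of the partial from the right).
  doubled (with −9 where >9): 5 3 1 6 7 1 3 3 4 7 → sum 40
  kept as-is: 3 3 1 9 9 4 2 6 9 → sum 46
Total = 40 + 46 = 86.
Check digit = (10 − (86 mod 10)) mod 10 = 4.

4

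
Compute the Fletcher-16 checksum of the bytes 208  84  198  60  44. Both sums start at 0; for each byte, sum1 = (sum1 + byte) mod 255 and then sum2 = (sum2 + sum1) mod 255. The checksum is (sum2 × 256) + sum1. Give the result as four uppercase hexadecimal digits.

Running sums (mod 255):
  after byte 0 (208): sum1=208, sum2=208
  after byte 1 (84): sum1=37, sum2=245
  after byte 2 (198): sum1=235, sum2=225
  after byte 3 (60): sum1=40, sum2=10
  after byte 4 (44): sum1=84, sum2=94
Checksum = sum2·256 + sum1 = 94·256 + 84 = 24148 = 0x5E54.

5E54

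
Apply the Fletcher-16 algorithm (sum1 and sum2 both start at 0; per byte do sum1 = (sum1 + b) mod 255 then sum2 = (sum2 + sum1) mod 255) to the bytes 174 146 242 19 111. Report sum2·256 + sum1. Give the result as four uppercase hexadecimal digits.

22B6

Running sums (mod 255):
  after byte 0 (174): sum1=174, sum2=174
  after byte 1 (146): sum1=65, sum2=239
  after byte 2 (242): sum1=52, sum2=36
  after byte 3 (19): sum1=71, sum2=107
  after byte 4 (111): sum1=182, sum2=34
Checksum = sum2·256 + sum1 = 34·256 + 182 = 8886 = 0x22B6.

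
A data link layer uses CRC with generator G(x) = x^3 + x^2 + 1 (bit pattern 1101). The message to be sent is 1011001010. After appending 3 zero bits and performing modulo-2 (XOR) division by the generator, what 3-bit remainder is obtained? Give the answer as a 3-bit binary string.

Append 3 zeros: 1011001010000. Divide by 1101 (XOR where the leading bit is 1):
  pos 0: 1011 XOR 1101 = 0110
  pos 1: 1100 XOR 1101 = 0001
  pos 4: 1010 XOR 1101 = 0111
  pos 5: 1111 XOR 1101 = 0010
  pos 7: 1000 XOR 1101 = 0101
  pos 8: 1010 XOR 1101 = 0111
  pos 9: 1110 XOR 1101 = 0011
Remainder (last 3 bits) = 011. This is the CRC / FCS.

011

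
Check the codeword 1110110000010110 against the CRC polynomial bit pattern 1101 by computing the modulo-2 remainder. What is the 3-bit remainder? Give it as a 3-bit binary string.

110

Modulo-2 division of 1110110000010110 by 1101:
  pos 0: 1110 XOR 1101 = 0011
  pos 2: 1111 XOR 1101 = 0010
  pos 4: 1000 XOR 1101 = 0101
  pos 5: 1010 XOR 1101 = 0111
  pos 6: 1110 XOR 1101 = 0011
  pos 8: 1101 XOR 1101 = 0000
Remainder = 110 (nonzero — an error is detected).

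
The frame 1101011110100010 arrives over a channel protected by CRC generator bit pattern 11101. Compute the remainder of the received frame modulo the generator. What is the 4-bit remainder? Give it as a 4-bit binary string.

Modulo-2 division of 1101011110100010 by 11101:
  pos 0: 11010 XOR 11101 = 00111
  pos 2: 11111 XOR 11101 = 00010
  pos 5: 10110 XOR 11101 = 01011
  pos 6: 10111 XOR 11101 = 01010
  pos 7: 10100 XOR 11101 = 01001
  pos 8: 10010 XOR 11101 = 01111
  pos 9: 11110 XOR 11101 = 00011
Remainder = 1110 (nonzero — an error is detected).

1110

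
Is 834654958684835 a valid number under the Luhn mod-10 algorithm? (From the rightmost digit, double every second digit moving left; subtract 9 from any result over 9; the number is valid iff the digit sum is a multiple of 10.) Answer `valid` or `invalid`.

valid

From the right, keep odd positions and double even positions (subtract 9 from any doubled value over 9):
  doubled (positions 2,4,...): 6 8 3 1 8 3 6 → sum 35
  kept (positions 1,3,...): 5 8 8 8 9 5 4 8 → sum 55
Total = 90.
90 mod 10 = 0, so the number is valid.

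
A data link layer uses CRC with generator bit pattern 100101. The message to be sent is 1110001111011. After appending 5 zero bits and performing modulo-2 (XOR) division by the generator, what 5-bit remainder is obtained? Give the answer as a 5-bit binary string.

11001

Append 5 zeros: 111000111101100000. Divide by 100101 (XOR where the leading bit is 1):
  pos 0: 111000 XOR 100101 = 011101
  pos 1: 111011 XOR 100101 = 011110
  pos 2: 111101 XOR 100101 = 011000
  pos 3: 110001 XOR 100101 = 010100
  pos 4: 101001 XOR 100101 = 001100
  pos 6: 110001 XOR 100101 = 010100
  pos 7: 101001 XOR 100101 = 001100
  pos 9: 110000 XOR 100101 = 010101
  pos 10: 101010 XOR 100101 = 001111
  pos 12: 111100 XOR 100101 = 011001
Remainder (last 5 bits) = 11001. This is the CRC / FCS.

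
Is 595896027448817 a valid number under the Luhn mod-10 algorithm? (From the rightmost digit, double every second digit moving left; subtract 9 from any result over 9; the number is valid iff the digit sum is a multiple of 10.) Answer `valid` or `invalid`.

invalid

From the right, keep odd positions and double even positions (subtract 9 from any doubled value over 9):
  doubled (positions 2,4,...): 2 7 8 4 3 7 9 → sum 40
  kept (positions 1,3,...): 7 8 4 7 0 9 5 5 → sum 45
Total = 85.
85 mod 10 = 5, so the number is invalid.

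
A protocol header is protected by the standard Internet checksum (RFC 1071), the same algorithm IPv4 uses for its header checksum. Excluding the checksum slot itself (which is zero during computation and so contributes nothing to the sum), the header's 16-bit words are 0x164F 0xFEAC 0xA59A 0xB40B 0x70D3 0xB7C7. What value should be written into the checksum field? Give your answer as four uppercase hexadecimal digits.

One's-complement addition (fold any carry out of bit 15 back into bit 0):
  0x164F + 0xFEAC = 0x114FB → wrap carry → 0x14FC
  0x14FC + 0xA59A = 0x0BA96
  0xBA96 + 0xB40B = 0x16EA1 → wrap carry → 0x6EA2
  0x6EA2 + 0x70D3 = 0x0DF75
  0xDF75 + 0xB7C7 = 0x1973C → wrap carry → 0x973D
One's-complement sum = 0x973D.
Checksum = ~0x973D & 0xFFFF = 0x68C2.

68C2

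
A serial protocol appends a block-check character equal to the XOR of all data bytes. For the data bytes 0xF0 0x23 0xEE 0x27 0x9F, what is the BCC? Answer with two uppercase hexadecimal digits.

85

XOR the bytes together:
  start with 0xF0
  0xF0 ⊕ 0x23 = 0xD3
  0xD3 ⊕ 0xEE = 0x3D
  0x3D ⊕ 0x27 = 0x1A
  0x1A ⊕ 0x9F = 0x85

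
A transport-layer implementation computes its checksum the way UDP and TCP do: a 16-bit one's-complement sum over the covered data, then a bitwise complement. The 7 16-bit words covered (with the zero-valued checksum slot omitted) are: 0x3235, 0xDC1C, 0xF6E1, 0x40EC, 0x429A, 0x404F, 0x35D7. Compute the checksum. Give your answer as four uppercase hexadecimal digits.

One's-complement addition (fold any carry out of bit 15 back into bit 0):
  0x3235 + 0xDC1C = 0x10E51 → wrap carry → 0x0E52
  0x0E52 + 0xF6E1 = 0x10533 → wrap carry → 0x0534
  0x0534 + 0x40EC = 0x04620
  0x4620 + 0x429A = 0x088BA
  0x88BA + 0x404F = 0x0C909
  0xC909 + 0x35D7 = 0x0FEE0
One's-complement sum = 0xFEE0.
Checksum = ~0xFEE0 & 0xFFFF = 0x011F.

011F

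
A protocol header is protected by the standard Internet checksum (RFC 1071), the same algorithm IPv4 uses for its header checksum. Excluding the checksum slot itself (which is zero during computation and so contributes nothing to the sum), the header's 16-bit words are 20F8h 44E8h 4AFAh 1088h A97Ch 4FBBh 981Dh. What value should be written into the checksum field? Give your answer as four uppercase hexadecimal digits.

One's-complement addition (fold any carry out of bit 15 back into bit 0):
  0x20F8 + 0x44E8 = 0x065E0
  0x65E0 + 0x4AFA = 0x0B0DA
  0xB0DA + 0x1088 = 0x0C162
  0xC162 + 0xA97C = 0x16ADE → wrap carry → 0x6ADF
  0x6ADF + 0x4FBB = 0x0BA9A
  0xBA9A + 0x981D = 0x152B7 → wrap carry → 0x52B8
One's-complement sum = 0x52B8.
Checksum = ~0x52B8 & 0xFFFF = 0xAD47.

AD47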